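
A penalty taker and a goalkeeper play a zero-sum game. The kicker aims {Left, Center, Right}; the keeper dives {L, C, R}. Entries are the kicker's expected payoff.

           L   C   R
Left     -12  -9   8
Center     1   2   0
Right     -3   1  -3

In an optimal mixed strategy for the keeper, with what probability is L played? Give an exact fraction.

8/21

Row minima: Left → -12, Center → 0, Right → -3; maximin = 0.
Column maxima: L → 1, C → 2, R → 8; minimax = 1.
0 ≠ 1, so there is no saddle point; optimal play is mixed.
Right is strictly dominated by Center, so the kicker never plays it.
C is strictly dominated by L (it gives the kicker strictly more in every row), so the keeper never plays it.
On the remaining 2×2 (Left, Center vs L, R):
Let the kicker play Left with probability p. Expected payoff against L: (-12)p + 1(1−p) = −13p + 1; against R: 8p + 0(1−p) = 8p.
Setting these equal: −13p + 1 = 8p ⇒ −21p = -1 ⇒ p = 1/21, and the value is (-13)·(1/21) + 1 = 8/21.
For the keeper: with q = P(L), equating Left's and Center's payoffs gives −20q + 8 = q ⇒ q = 8/21.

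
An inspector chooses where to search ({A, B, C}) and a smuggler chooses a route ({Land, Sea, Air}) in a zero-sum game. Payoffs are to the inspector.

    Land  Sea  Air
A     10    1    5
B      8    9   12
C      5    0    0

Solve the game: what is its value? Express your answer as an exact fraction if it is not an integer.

Row minima: A → 1, B → 8, C → 0; maximin = 8.
Column maxima: Land → 10, Sea → 9, Air → 12; minimax = 9.
8 ≠ 9, so there is no saddle point; optimal play is mixed.
C is strictly dominated by A, so the inspector never plays it.
With C eliminated, Air is strictly dominated by Sea (it gives the inspector strictly more in every remaining row), so the smuggler never plays it.
On the remaining 2×2 (A, B vs Land, Sea):
Let the inspector play A with probability p. Expected payoff against Land: 10p + 8(1−p) = 2p + 8; against Sea: 1p + 9(1−p) = −8p + 9.
Setting these equal: 2p + 8 = −8p + 9 ⇒ 10p = 1 ⇒ p = 1/10, and the value is (2)·(1/10) + 8 = 41/5.
For the smuggler: with q = P(Land), equating A's and B's payoffs gives 9q + 1 = −q + 9 ⇒ q = 4/5.

41/5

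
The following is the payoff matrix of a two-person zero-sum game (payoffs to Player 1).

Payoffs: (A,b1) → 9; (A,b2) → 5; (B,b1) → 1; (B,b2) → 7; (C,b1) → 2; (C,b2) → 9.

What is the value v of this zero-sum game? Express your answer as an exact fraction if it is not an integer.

71/11

Row minima: A → 5, B → 1, C → 2; maximin = 5.
Column maxima: b1 → 9, b2 → 9; minimax = 9.
5 ≠ 9, so there is no saddle point; optimal play is mixed.
B is strictly dominated by C, so Player 1 never plays it.
On the remaining 2×2 (A, C vs b1, b2):
Let Player 1 play A with probability p. Expected payoff against b1: 9p + 2(1−p) = 7p + 2; against b2: 5p + 9(1−p) = −4p + 9.
Setting these equal: 7p + 2 = −4p + 9 ⇒ 11p = 7 ⇒ p = 7/11, and the value is (7)·(7/11) + 2 = 71/11.
For Player 2: with q = P(b1), equating A's and C's payoffs gives 4q + 5 = −7q + 9 ⇒ q = 4/11.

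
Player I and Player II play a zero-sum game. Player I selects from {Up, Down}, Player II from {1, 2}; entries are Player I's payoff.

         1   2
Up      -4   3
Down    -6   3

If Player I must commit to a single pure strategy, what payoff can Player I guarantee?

Row minima: Up → -4, Down → -6.
The best of these is -4.

-4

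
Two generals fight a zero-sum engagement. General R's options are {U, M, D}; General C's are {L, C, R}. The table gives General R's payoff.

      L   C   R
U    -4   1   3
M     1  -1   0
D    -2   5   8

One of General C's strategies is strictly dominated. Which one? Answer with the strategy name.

R

C holds General R's payoff strictly below R in every row: 1 < 3, -1 < 0, 5 < 8.
So R is strictly dominated for General C.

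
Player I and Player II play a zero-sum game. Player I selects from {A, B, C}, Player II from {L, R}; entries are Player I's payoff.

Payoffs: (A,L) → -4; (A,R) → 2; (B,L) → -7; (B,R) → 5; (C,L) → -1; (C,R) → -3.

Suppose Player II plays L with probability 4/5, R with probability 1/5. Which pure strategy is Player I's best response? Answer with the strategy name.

C

Expected payoff of A: (4/5)·(-4) + (1/5)·2 = -14/5.
Expected payoff of B: (4/5)·(-7) + (1/5)·5 = -23/5.
Expected payoff of C: (4/5)·(-1) + (1/5)·(-3) = -7/5.
The largest is -7/5, so Player I's best response is C.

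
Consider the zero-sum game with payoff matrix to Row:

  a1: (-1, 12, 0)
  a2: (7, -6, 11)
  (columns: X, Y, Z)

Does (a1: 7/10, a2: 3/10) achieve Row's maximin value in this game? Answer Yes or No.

No

Against X this mix gives (7/10)·(-1) + (3/10)·7 = 7/5.
Against Y this mix gives (7/10)·12 + (3/10)·(-6) = 33/5.
Against Z this mix gives (7/10)·0 + (3/10)·11 = 33/10.
Column will play X, holding Row to 7/5. Shifting weight toward the row that does better against X would raise this floor (the equalizing mix achieves 3 against both X and Y), so the proposed strategy is not optimal.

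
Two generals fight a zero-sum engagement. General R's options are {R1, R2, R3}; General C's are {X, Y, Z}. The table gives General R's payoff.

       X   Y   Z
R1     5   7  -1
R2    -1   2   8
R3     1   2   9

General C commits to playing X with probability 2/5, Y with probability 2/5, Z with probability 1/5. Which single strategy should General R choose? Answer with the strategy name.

Expected payoff of R1: (2/5)·5 + (2/5)·7 + (1/5)·(-1) = 23/5.
Expected payoff of R2: (2/5)·(-1) + (2/5)·2 + (1/5)·8 = 2.
Expected payoff of R3: (2/5)·1 + (2/5)·2 + (1/5)·9 = 3.
The largest is 23/5, so General R's best response is R1.

R1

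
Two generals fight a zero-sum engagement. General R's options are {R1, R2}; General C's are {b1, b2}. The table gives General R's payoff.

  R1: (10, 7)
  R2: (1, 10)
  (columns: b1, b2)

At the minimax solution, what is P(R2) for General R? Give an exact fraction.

Row minima: R1 → 7, R2 → 1; maximin = 7.
Column maxima: b1 → 10, b2 → 10; minimax = 10.
7 ≠ 10, so there is no saddle point; optimal play is mixed.
Let General R play R1 with probability p. Expected payoff against b1: 10p + 1(1−p) = 9p + 1; against b2: 7p + 10(1−p) = −3p + 10.
Setting these equal: 9p + 1 = −3p + 10 ⇒ 12p = 9 ⇒ p = 3/4, and the value is (9)·(3/4) + 1 = 31/4.
For General C: with q = P(b1), equating R1's and R2's payoffs gives 3q + 7 = −9q + 10 ⇒ q = 1/4.

1/4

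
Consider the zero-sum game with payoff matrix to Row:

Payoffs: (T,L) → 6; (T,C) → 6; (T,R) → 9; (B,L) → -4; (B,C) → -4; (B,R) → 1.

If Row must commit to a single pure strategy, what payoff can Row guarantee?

Row minima: T → 6, B → -4.
The best of these is 6.

6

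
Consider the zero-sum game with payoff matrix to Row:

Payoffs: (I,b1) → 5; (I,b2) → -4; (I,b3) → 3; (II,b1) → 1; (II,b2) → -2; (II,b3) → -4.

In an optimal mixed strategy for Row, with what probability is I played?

Row minima: I → -4, II → -4; maximin = -4.
Column maxima: b1 → 5, b2 → -2, b3 → 3; minimax = -2.
-4 ≠ -2, so there is no saddle point; optimal play is mixed.
b1 is strictly dominated by b2 (it gives Row strictly more in every row), so Column never plays it.
On the remaining 2×2 (I, II vs b2, b3):
Let Row play I with probability p. Expected payoff against b2: (-4)p + (-2)(1−p) = −2p − 2; against b3: 3p + (-4)(1−p) = 7p − 4.
Setting these equal: −2p − 2 = 7p − 4 ⇒ −9p = -2 ⇒ p = 2/9, and the value is (-2)·(2/9) − 2 = -22/9.
For Column: with q = P(b2), equating I's and II's payoffs gives −7q + 3 = 2q − 4 ⇒ q = 7/9.

2/9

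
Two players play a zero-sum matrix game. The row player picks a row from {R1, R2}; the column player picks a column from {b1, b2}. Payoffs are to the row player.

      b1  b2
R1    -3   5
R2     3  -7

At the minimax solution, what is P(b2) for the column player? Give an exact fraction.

Row minima: R1 → -3, R2 → -7; maximin = -3.
Column maxima: b1 → 3, b2 → 5; minimax = 3.
-3 ≠ 3, so there is no saddle point; optimal play is mixed.
Let the row player play R1 with probability p. Expected payoff against b1: (-3)p + 3(1−p) = −6p + 3; against b2: 5p + (-7)(1−p) = 12p − 7.
Setting these equal: −6p + 3 = 12p − 7 ⇒ −18p = -10 ⇒ p = 5/9, and the value is (-6)·(5/9) + 3 = -1/3.
For the column player: with q = P(b1), equating R1's and R2's payoffs gives −8q + 5 = 10q − 7 ⇒ q = 2/3.

1/3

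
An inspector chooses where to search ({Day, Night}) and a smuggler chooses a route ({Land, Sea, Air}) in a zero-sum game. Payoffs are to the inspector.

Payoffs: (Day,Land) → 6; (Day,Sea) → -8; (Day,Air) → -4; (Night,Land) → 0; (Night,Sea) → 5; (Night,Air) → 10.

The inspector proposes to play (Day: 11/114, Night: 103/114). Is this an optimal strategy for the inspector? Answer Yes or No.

No

Against Land this mix gives (11/114)·6 + (103/114)·0 = 11/19.
Against Sea this mix gives (11/114)·(-8) + (103/114)·5 = 427/114.
Against Air this mix gives (11/114)·(-4) + (103/114)·10 = 493/57.
The smuggler will play Land, holding the inspector to 11/19. Shifting weight toward the row that does better against Land would raise this floor (the equalizing mix achieves 30/19 against both Land and Sea), so the proposed strategy is not optimal.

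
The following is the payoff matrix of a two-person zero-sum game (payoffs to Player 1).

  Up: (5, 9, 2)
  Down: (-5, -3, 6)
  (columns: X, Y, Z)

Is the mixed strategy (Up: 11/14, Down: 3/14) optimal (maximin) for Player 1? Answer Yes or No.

Against X this mix gives (11/14)·5 + (3/14)·(-5) = 20/7.
Against Y this mix gives (11/14)·9 + (3/14)·(-3) = 45/7.
Against Z this mix gives (11/14)·2 + (3/14)·6 = 20/7.
All of Player 2's active replies (X, Z) yield 20/7, and no column does worse for Player 1. The mix makes Player 2 indifferent and guarantees 20/7, so it is optimal.

Yes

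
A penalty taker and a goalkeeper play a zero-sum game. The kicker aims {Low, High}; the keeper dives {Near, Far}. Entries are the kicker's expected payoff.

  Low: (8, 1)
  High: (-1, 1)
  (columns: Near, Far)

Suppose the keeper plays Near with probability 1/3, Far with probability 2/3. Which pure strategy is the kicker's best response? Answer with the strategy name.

Low

Expected payoff of Low: (1/3)·8 + (2/3)·1 = 10/3.
Expected payoff of High: (1/3)·(-1) + (2/3)·1 = 1/3.
The largest is 10/3, so the kicker's best response is Low.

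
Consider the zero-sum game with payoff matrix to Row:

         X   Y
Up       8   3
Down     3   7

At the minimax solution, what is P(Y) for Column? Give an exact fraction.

Row minima: Up → 3, Down → 3; maximin = 3.
Column maxima: X → 8, Y → 7; minimax = 7.
3 ≠ 7, so there is no saddle point; optimal play is mixed.
Let Row play Up with probability p. Expected payoff against X: 8p + 3(1−p) = 5p + 3; against Y: 3p + 7(1−p) = −4p + 7.
Setting these equal: 5p + 3 = −4p + 7 ⇒ 9p = 4 ⇒ p = 4/9, and the value is (5)·(4/9) + 3 = 47/9.
For Column: with q = P(X), equating Up's and Down's payoffs gives 5q + 3 = −4q + 7 ⇒ q = 4/9.

5/9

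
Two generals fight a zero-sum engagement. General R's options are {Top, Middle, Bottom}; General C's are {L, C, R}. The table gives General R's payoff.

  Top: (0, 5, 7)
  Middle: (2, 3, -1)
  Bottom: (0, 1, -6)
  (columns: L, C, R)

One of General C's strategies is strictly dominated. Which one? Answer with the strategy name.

C

L holds General R's payoff strictly below C in every row: 0 < 5, 2 < 3, 0 < 1.
So C is strictly dominated for General C.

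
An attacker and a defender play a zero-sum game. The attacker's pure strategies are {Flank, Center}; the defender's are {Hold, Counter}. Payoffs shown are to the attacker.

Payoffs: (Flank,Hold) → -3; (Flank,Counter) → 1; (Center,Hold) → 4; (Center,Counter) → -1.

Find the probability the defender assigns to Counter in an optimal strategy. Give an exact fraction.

Row minima: Flank → -3, Center → -1; maximin = -1.
Column maxima: Hold → 4, Counter → 1; minimax = 1.
-1 ≠ 1, so there is no saddle point; optimal play is mixed.
Let the attacker play Flank with probability p. Expected payoff against Hold: (-3)p + 4(1−p) = −7p + 4; against Counter: 1p + (-1)(1−p) = 2p − 1.
Setting these equal: −7p + 4 = 2p − 1 ⇒ −9p = -5 ⇒ p = 5/9, and the value is (-7)·(5/9) + 4 = 1/9.
For the defender: with q = P(Hold), equating Flank's and Center's payoffs gives −4q + 1 = 5q − 1 ⇒ q = 2/9.

7/9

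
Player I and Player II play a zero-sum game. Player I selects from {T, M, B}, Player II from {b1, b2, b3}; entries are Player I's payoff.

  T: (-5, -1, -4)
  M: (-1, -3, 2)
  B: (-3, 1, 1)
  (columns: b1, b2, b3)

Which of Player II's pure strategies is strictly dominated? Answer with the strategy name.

b3

b1 holds Player I's payoff strictly below b3 in every row: -5 < -4, -1 < 2, -3 < 1.
So b3 is strictly dominated for Player II.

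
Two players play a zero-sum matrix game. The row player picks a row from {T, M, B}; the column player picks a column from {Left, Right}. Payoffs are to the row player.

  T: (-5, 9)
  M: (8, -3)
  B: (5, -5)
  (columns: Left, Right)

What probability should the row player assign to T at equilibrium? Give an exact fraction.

Row minima: T → -5, M → -3, B → -5; maximin = -3.
Column maxima: Left → 8, Right → 9; minimax = 8.
-3 ≠ 8, so there is no saddle point; optimal play is mixed.
B is strictly dominated by M, so the row player never plays it.
On the remaining 2×2 (T, M vs Left, Right):
Let the row player play T with probability p. Expected payoff against Left: (-5)p + 8(1−p) = −13p + 8; against Right: 9p + (-3)(1−p) = 12p − 3.
Setting these equal: −13p + 8 = 12p − 3 ⇒ −25p = -11 ⇒ p = 11/25, and the value is (-13)·(11/25) + 8 = 57/25.
For the column player: with q = P(Left), equating T's and M's payoffs gives −14q + 9 = 11q − 3 ⇒ q = 12/25.

11/25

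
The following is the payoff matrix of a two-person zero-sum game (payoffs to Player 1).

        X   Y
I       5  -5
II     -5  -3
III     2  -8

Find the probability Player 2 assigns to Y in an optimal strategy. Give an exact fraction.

5/6

Row minima: I → -5, II → -5, III → -8; maximin = -5.
Column maxima: X → 5, Y → -3; minimax = -3.
-5 ≠ -3, so there is no saddle point; optimal play is mixed.
III is strictly dominated by I, so Player 1 never plays it.
On the remaining 2×2 (I, II vs X, Y):
Let Player 1 play I with probability p. Expected payoff against X: 5p + (-5)(1−p) = 10p − 5; against Y: (-5)p + (-3)(1−p) = −2p − 3.
Setting these equal: 10p − 5 = −2p − 3 ⇒ 12p = 2 ⇒ p = 1/6, and the value is (10)·(1/6) − 5 = -10/3.
For Player 2: with q = P(X), equating I's and II's payoffs gives 10q − 5 = −2q − 3 ⇒ q = 1/6.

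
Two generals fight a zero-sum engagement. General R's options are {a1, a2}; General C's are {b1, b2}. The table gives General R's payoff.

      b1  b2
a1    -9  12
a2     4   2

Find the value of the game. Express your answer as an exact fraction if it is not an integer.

Row minima: a1 → -9, a2 → 2; maximin = 2.
Column maxima: b1 → 4, b2 → 12; minimax = 4.
2 ≠ 4, so there is no saddle point; optimal play is mixed.
Let General R play a1 with probability p. Expected payoff against b1: (-9)p + 4(1−p) = −13p + 4; against b2: 12p + 2(1−p) = 10p + 2.
Setting these equal: −13p + 4 = 10p + 2 ⇒ −23p = -2 ⇒ p = 2/23, and the value is (-13)·(2/23) + 4 = 66/23.
For General C: with q = P(b1), equating a1's and a2's payoffs gives −21q + 12 = 2q + 2 ⇒ q = 10/23.

66/23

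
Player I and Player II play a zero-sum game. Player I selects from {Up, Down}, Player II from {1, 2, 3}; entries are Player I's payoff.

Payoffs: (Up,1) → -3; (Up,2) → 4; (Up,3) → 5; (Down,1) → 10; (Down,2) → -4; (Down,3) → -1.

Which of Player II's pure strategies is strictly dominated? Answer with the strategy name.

2 holds Player I's payoff strictly below 3 in every row: 4 < 5, -4 < -1.
So 3 is strictly dominated for Player II.

3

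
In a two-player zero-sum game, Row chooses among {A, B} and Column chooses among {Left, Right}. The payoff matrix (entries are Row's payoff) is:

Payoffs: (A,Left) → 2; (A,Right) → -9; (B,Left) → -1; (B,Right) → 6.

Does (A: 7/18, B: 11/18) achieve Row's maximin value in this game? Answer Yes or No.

Yes

Against Left this mix gives (7/18)·2 + (11/18)·(-1) = 1/6.
Against Right this mix gives (7/18)·(-9) + (11/18)·6 = 1/6.
All of Column's active replies (Left, Right) yield 1/6, and no column does worse for Row. The mix makes Column indifferent and guarantees 1/6, so it is optimal.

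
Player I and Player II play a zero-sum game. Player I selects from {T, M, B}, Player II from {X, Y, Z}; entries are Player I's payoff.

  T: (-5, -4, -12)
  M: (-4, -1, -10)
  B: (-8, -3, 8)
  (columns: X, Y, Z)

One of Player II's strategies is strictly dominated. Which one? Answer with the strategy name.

X holds Player I's payoff strictly below Y in every row: -5 < -4, -4 < -1, -8 < -3.
So Y is strictly dominated for Player II.

Y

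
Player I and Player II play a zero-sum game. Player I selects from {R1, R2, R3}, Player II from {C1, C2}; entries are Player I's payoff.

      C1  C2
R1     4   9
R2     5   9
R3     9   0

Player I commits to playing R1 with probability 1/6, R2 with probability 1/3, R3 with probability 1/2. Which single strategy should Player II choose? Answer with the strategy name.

If Player II plays C1, Player I's expected payoff is (1/6)·4 + (1/3)·5 + (1/2)·9 = 41/6.
If Player II plays C2, Player I's expected payoff is (1/6)·9 + (1/3)·9 + (1/2)·0 = 9/2.
Player II minimizes Player I's payoff; the smallest is 9/2, so the best response is C2.

C2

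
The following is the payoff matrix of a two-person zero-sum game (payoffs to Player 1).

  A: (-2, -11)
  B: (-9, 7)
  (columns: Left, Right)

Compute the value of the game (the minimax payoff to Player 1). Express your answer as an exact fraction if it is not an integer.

Row minima: A → -11, B → -9; maximin = -9.
Column maxima: Left → -2, Right → 7; minimax = -2.
-9 ≠ -2, so there is no saddle point; optimal play is mixed.
Let Player 1 play A with probability p. Expected payoff against Left: (-2)p + (-9)(1−p) = 7p − 9; against Right: (-11)p + 7(1−p) = −18p + 7.
Setting these equal: 7p − 9 = −18p + 7 ⇒ 25p = 16 ⇒ p = 16/25, and the value is (7)·(16/25) − 9 = -113/25.
For Player 2: with q = P(Left), equating A's and B's payoffs gives 9q − 11 = −16q + 7 ⇒ q = 18/25.

-113/25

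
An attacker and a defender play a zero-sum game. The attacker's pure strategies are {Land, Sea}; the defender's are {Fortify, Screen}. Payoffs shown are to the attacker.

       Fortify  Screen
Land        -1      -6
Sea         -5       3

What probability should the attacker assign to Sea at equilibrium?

5/13

Row minima: Land → -6, Sea → -5; maximin = -5.
Column maxima: Fortify → -1, Screen → 3; minimax = -1.
-5 ≠ -1, so there is no saddle point; optimal play is mixed.
Let the attacker play Land with probability p. Expected payoff against Fortify: (-1)p + (-5)(1−p) = 4p − 5; against Screen: (-6)p + 3(1−p) = −9p + 3.
Setting these equal: 4p − 5 = −9p + 3 ⇒ 13p = 8 ⇒ p = 8/13, and the value is (4)·(8/13) − 5 = -33/13.
For the defender: with q = P(Fortify), equating Land's and Sea's payoffs gives 5q − 6 = −8q + 3 ⇒ q = 9/13.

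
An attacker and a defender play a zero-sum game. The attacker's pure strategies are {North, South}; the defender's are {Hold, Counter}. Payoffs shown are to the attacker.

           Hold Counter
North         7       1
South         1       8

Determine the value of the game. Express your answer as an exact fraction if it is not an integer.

55/13

Row minima: North → 1, South → 1; maximin = 1.
Column maxima: Hold → 7, Counter → 8; minimax = 7.
1 ≠ 7, so there is no saddle point; optimal play is mixed.
Let the attacker play North with probability p. Expected payoff against Hold: 7p + 1(1−p) = 6p + 1; against Counter: 1p + 8(1−p) = −7p + 8.
Setting these equal: 6p + 1 = −7p + 8 ⇒ 13p = 7 ⇒ p = 7/13, and the value is (6)·(7/13) + 1 = 55/13.
For the defender: with q = P(Hold), equating North's and South's payoffs gives 6q + 1 = −7q + 8 ⇒ q = 7/13.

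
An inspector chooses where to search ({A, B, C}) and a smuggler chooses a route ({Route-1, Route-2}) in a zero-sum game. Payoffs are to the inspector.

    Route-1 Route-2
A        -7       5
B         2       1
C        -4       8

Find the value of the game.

20/13

Row minima: A → -7, B → 1, C → -4; maximin = 1.
Column maxima: Route-1 → 2, Route-2 → 8; minimax = 2.
1 ≠ 2, so there is no saddle point; optimal play is mixed.
A is strictly dominated by C, so the inspector never plays it.
On the remaining 2×2 (B, C vs Route-1, Route-2):
Let the inspector play B with probability p. Expected payoff against Route-1: 2p + (-4)(1−p) = 6p − 4; against Route-2: 1p + 8(1−p) = −7p + 8.
Setting these equal: 6p − 4 = −7p + 8 ⇒ 13p = 12 ⇒ p = 12/13, and the value is (6)·(12/13) − 4 = 20/13.
For the smuggler: with q = P(Route-1), equating B's and C's payoffs gives q + 1 = −12q + 8 ⇒ q = 7/13.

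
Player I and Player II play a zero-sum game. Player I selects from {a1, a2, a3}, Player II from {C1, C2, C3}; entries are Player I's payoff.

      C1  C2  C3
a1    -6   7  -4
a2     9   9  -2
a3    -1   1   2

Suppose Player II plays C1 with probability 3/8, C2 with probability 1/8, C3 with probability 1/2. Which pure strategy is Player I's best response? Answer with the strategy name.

a2

Expected payoff of a1: (3/8)·(-6) + (1/8)·7 + (1/2)·(-4) = -27/8.
Expected payoff of a2: (3/8)·9 + (1/8)·9 + (1/2)·(-2) = 7/2.
Expected payoff of a3: (3/8)·(-1) + (1/8)·1 + (1/2)·2 = 3/4.
The largest is 7/2, so Player I's best response is a2.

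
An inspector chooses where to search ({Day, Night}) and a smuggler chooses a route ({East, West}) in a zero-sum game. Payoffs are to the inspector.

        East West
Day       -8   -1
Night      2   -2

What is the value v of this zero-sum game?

Row minima: Day → -8, Night → -2; maximin = -2.
Column maxima: East → 2, West → -1; minimax = -1.
-2 ≠ -1, so there is no saddle point; optimal play is mixed.
Let the inspector play Day with probability p. Expected payoff against East: (-8)p + 2(1−p) = −10p + 2; against West: (-1)p + (-2)(1−p) = p − 2.
Setting these equal: −10p + 2 = p − 2 ⇒ −11p = -4 ⇒ p = 4/11, and the value is (-10)·(4/11) + 2 = -18/11.
For the smuggler: with q = P(East), equating Day's and Night's payoffs gives −7q − 1 = 4q − 2 ⇒ q = 1/11.

-18/11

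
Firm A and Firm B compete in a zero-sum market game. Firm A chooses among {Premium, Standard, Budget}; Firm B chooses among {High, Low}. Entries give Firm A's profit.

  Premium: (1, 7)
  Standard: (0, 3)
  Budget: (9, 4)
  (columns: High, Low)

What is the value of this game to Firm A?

Row minima: Premium → 1, Standard → 0, Budget → 4; maximin = 4.
Column maxima: High → 9, Low → 7; minimax = 7.
4 ≠ 7, so there is no saddle point; optimal play is mixed.
Standard is strictly dominated by Premium, so Firm A never plays it.
On the remaining 2×2 (Premium, Budget vs High, Low):
Let Firm A play Premium with probability p. Expected payoff against High: 1p + 9(1−p) = −8p + 9; against Low: 7p + 4(1−p) = 3p + 4.
Setting these equal: −8p + 9 = 3p + 4 ⇒ −11p = -5 ⇒ p = 5/11, and the value is (-8)·(5/11) + 9 = 59/11.
For Firm B: with q = P(High), equating Premium's and Budget's payoffs gives −6q + 7 = 5q + 4 ⇒ q = 3/11.

59/11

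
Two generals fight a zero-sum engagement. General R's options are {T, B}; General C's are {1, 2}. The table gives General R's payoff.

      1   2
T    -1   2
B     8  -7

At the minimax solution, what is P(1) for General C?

1/2

Row minima: T → -1, B → -7; maximin = -1.
Column maxima: 1 → 8, 2 → 2; minimax = 2.
-1 ≠ 2, so there is no saddle point; optimal play is mixed.
Let General R play T with probability p. Expected payoff against 1: (-1)p + 8(1−p) = −9p + 8; against 2: 2p + (-7)(1−p) = 9p − 7.
Setting these equal: −9p + 8 = 9p − 7 ⇒ −18p = -15 ⇒ p = 5/6, and the value is (-9)·(5/6) + 8 = 1/2.
For General C: with q = P(1), equating T's and B's payoffs gives −3q + 2 = 15q − 7 ⇒ q = 1/2.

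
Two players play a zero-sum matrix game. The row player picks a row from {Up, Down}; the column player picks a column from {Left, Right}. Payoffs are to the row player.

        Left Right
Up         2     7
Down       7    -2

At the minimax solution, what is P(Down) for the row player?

5/14

Row minima: Up → 2, Down → -2; maximin = 2.
Column maxima: Left → 7, Right → 7; minimax = 7.
2 ≠ 7, so there is no saddle point; optimal play is mixed.
Let the row player play Up with probability p. Expected payoff against Left: 2p + 7(1−p) = −5p + 7; against Right: 7p + (-2)(1−p) = 9p − 2.
Setting these equal: −5p + 7 = 9p − 2 ⇒ −14p = -9 ⇒ p = 9/14, and the value is (-5)·(9/14) + 7 = 53/14.
For the column player: with q = P(Left), equating Up's and Down's payoffs gives −5q + 7 = 9q − 2 ⇒ q = 9/14.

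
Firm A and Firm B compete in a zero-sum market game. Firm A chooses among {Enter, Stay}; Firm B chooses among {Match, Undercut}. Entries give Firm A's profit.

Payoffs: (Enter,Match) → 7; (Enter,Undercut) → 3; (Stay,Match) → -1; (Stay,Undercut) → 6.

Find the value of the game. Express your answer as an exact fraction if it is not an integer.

Row minima: Enter → 3, Stay → -1; maximin = 3.
Column maxima: Match → 7, Undercut → 6; minimax = 6.
3 ≠ 6, so there is no saddle point; optimal play is mixed.
Let Firm A play Enter with probability p. Expected payoff against Match: 7p + (-1)(1−p) = 8p − 1; against Undercut: 3p + 6(1−p) = −3p + 6.
Setting these equal: 8p − 1 = −3p + 6 ⇒ 11p = 7 ⇒ p = 7/11, and the value is (8)·(7/11) − 1 = 45/11.
For Firm B: with q = P(Match), equating Enter's and Stay's payoffs gives 4q + 3 = −7q + 6 ⇒ q = 3/11.

45/11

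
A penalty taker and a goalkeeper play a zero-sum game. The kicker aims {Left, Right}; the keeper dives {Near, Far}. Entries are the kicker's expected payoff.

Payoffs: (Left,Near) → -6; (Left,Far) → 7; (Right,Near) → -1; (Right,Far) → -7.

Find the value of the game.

-49/19

Row minima: Left → -6, Right → -7; maximin = -6.
Column maxima: Near → -1, Far → 7; minimax = -1.
-6 ≠ -1, so there is no saddle point; optimal play is mixed.
Let the kicker play Left with probability p. Expected payoff against Near: (-6)p + (-1)(1−p) = −5p − 1; against Far: 7p + (-7)(1−p) = 14p − 7.
Setting these equal: −5p − 1 = 14p − 7 ⇒ −19p = -6 ⇒ p = 6/19, and the value is (-5)·(6/19) − 1 = -49/19.
For the keeper: with q = P(Near), equating Left's and Right's payoffs gives −13q + 7 = 6q − 7 ⇒ q = 14/19.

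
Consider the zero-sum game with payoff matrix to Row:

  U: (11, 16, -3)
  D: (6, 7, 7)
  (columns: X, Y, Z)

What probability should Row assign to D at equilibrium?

14/15

Row minima: U → -3, D → 6; maximin = 6.
Column maxima: X → 11, Y → 16, Z → 7; minimax = 7.
6 ≠ 7, so there is no saddle point; optimal play is mixed.
Y is strictly dominated by X (it gives Row strictly more in every row), so Column never plays it.
On the remaining 2×2 (U, D vs X, Z):
Let Row play U with probability p. Expected payoff against X: 11p + 6(1−p) = 5p + 6; against Z: (-3)p + 7(1−p) = −10p + 7.
Setting these equal: 5p + 6 = −10p + 7 ⇒ 15p = 1 ⇒ p = 1/15, and the value is (5)·(1/15) + 6 = 19/3.
For Column: with q = P(X), equating U's and D's payoffs gives 14q − 3 = −q + 7 ⇒ q = 2/3.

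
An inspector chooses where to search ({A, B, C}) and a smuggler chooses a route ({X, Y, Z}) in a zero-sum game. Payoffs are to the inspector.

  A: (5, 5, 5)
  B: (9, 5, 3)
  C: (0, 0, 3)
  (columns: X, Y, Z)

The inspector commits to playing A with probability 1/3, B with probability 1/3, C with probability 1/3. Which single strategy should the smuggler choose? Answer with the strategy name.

Y

If the smuggler plays X, the inspector's expected payoff is (1/3)·5 + (1/3)·9 + (1/3)·0 = 14/3.
If the smuggler plays Y, the inspector's expected payoff is (1/3)·5 + (1/3)·5 + (1/3)·0 = 10/3.
If the smuggler plays Z, the inspector's expected payoff is (1/3)·5 + (1/3)·3 + (1/3)·3 = 11/3.
The smuggler minimizes the inspector's payoff; the smallest is 10/3, so the best response is Y.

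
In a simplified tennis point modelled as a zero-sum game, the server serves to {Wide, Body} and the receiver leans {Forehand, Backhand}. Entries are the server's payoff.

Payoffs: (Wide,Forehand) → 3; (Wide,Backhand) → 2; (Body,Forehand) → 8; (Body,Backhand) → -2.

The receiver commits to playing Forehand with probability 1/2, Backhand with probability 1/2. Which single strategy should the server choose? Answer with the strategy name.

Expected payoff of Wide: (1/2)·3 + (1/2)·2 = 5/2.
Expected payoff of Body: (1/2)·8 + (1/2)·(-2) = 3.
The largest is 3, so the server's best response is Body.

Body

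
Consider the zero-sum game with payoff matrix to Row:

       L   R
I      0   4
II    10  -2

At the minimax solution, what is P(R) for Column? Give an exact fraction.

5/8

Row minima: I → 0, II → -2; maximin = 0.
Column maxima: L → 10, R → 4; minimax = 4.
0 ≠ 4, so there is no saddle point; optimal play is mixed.
Let Row play I with probability p. Expected payoff against L: 0p + 10(1−p) = −10p + 10; against R: 4p + (-2)(1−p) = 6p − 2.
Setting these equal: −10p + 10 = 6p − 2 ⇒ −16p = -12 ⇒ p = 3/4, and the value is (-10)·(3/4) + 10 = 5/2.
For Column: with q = P(L), equating I's and II's payoffs gives −4q + 4 = 12q − 2 ⇒ q = 3/8.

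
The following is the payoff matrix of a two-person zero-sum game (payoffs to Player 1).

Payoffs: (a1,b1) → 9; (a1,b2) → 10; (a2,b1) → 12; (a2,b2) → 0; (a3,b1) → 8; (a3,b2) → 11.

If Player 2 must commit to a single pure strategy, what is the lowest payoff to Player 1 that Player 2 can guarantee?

11

Column maxima: b1 → 12, b2 → 11.
The smallest of these is 11.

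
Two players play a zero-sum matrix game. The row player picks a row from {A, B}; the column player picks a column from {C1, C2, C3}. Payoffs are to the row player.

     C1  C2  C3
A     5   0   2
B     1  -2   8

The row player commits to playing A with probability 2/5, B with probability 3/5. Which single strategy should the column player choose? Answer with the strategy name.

If the column player plays C1, the row player's expected payoff is (2/5)·5 + (3/5)·1 = 13/5.
If the column player plays C2, the row player's expected payoff is (2/5)·0 + (3/5)·(-2) = -6/5.
If the column player plays C3, the row player's expected payoff is (2/5)·2 + (3/5)·8 = 28/5.
The column player minimizes the row player's payoff; the smallest is -6/5, so the best response is C2.

C2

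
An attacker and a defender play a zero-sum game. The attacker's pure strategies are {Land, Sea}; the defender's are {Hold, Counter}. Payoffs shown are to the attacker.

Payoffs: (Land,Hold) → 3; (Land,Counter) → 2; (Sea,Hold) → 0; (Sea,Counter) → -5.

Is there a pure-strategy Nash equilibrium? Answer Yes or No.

Row minima: Land → 2, Sea → -5; maximin = 2.
Column maxima: Hold → 3, Counter → 2; minimax = 2.
maximin = minimax = 2, so a saddle point exists.

Yes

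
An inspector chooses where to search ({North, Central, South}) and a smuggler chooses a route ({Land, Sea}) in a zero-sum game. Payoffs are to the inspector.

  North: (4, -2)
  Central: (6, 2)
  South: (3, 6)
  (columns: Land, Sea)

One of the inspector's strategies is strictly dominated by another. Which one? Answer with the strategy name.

North

Central gives a strictly higher payoff than North against every column: 6 > 4, 2 > -2.
So North is strictly dominated and the inspector never plays it.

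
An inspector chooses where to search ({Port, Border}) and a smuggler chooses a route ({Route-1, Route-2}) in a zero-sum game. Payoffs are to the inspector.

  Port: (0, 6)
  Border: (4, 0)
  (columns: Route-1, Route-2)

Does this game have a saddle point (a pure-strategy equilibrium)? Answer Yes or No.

No

Row minima: Port → 0, Border → 0; maximin = 0.
Column maxima: Route-1 → 4, Route-2 → 6; minimax = 4.
0 ≠ 4, so no pure-strategy equilibrium exists.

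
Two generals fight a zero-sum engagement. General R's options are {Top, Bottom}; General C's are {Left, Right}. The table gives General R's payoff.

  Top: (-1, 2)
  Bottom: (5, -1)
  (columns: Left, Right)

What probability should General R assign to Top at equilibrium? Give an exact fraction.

Row minima: Top → -1, Bottom → -1; maximin = -1.
Column maxima: Left → 5, Right → 2; minimax = 2.
-1 ≠ 2, so there is no saddle point; optimal play is mixed.
Let General R play Top with probability p. Expected payoff against Left: (-1)p + 5(1−p) = −6p + 5; against Right: 2p + (-1)(1−p) = 3p − 1.
Setting these equal: −6p + 5 = 3p − 1 ⇒ −9p = -6 ⇒ p = 2/3, and the value is (-6)·(2/3) + 5 = 1.
For General C: with q = P(Left), equating Top's and Bottom's payoffs gives −3q + 2 = 6q − 1 ⇒ q = 1/3.

2/3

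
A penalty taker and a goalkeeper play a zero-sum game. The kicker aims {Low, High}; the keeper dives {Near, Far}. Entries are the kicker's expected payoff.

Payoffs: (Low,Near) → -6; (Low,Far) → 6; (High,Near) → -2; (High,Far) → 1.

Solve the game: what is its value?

-2

Row minima: Low → -6, High → -2; maximin = -2.
Column maxima: Near → -2, Far → 6; minimax = -2.
Since maximin = minimax = -2, there is a saddle point and the value is -2.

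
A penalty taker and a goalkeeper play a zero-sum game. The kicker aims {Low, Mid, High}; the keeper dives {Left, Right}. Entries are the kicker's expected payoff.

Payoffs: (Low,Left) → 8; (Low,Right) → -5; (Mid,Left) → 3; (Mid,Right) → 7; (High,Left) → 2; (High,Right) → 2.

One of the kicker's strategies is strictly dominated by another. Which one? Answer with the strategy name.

High

Mid gives a strictly higher payoff than High against every column: 3 > 2, 7 > 2.
So High is strictly dominated and the kicker never plays it.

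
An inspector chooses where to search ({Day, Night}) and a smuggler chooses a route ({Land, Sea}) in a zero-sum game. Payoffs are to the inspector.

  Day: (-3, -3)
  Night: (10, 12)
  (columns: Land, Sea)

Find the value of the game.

Row minima: Day → -3, Night → 10; maximin = 10.
Column maxima: Land → 10, Sea → 12; minimax = 10.
Since maximin = minimax = 10, there is a saddle point and the value is 10.

10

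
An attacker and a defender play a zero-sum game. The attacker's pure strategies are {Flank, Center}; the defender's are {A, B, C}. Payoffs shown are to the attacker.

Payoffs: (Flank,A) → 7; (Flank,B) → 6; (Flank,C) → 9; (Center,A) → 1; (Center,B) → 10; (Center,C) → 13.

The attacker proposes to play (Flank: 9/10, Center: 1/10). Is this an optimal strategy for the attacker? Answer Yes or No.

Yes

Against A this mix gives (9/10)·7 + (1/10)·1 = 32/5.
Against B this mix gives (9/10)·6 + (1/10)·10 = 32/5.
Against C this mix gives (9/10)·9 + (1/10)·13 = 47/5.
All of the defender's active replies (A, B) yield 32/5, and no column does worse for the attacker. The mix makes the defender indifferent and guarantees 32/5, so it is optimal.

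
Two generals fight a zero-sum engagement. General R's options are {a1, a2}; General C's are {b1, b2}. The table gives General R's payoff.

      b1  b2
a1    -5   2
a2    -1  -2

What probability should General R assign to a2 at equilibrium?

7/8

Row minima: a1 → -5, a2 → -2; maximin = -2.
Column maxima: b1 → -1, b2 → 2; minimax = -1.
-2 ≠ -1, so there is no saddle point; optimal play is mixed.
Let General R play a1 with probability p. Expected payoff against b1: (-5)p + (-1)(1−p) = −4p − 1; against b2: 2p + (-2)(1−p) = 4p − 2.
Setting these equal: −4p − 1 = 4p − 2 ⇒ −8p = -1 ⇒ p = 1/8, and the value is (-4)·(1/8) − 1 = -3/2.
For General C: with q = P(b1), equating a1's and a2's payoffs gives −7q + 2 = q − 2 ⇒ q = 1/2.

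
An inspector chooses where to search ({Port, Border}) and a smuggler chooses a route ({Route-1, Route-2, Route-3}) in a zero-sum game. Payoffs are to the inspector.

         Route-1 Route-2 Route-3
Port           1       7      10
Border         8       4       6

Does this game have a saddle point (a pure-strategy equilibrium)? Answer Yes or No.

No

Row minima: Port → 1, Border → 4; maximin = 4.
Column maxima: Route-1 → 8, Route-2 → 7, Route-3 → 10; minimax = 7.
4 ≠ 7, so no pure-strategy equilibrium exists.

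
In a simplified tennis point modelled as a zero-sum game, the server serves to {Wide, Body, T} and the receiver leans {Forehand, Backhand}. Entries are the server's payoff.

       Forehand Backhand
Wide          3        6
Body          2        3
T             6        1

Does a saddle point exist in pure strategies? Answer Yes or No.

Row minima: Wide → 3, Body → 2, T → 1; maximin = 3.
Column maxima: Forehand → 6, Backhand → 6; minimax = 6.
3 ≠ 6, so no pure-strategy equilibrium exists.

No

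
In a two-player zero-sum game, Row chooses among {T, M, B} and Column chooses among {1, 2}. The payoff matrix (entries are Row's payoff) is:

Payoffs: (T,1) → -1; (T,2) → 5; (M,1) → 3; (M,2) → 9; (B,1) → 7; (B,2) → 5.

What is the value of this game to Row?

Row minima: T → -1, M → 3, B → 5; maximin = 5.
Column maxima: 1 → 7, 2 → 9; minimax = 7.
5 ≠ 7, so there is no saddle point; optimal play is mixed.
T is strictly dominated by M, so Row never plays it.
On the remaining 2×2 (M, B vs 1, 2):
Let Row play M with probability p. Expected payoff against 1: 3p + 7(1−p) = −4p + 7; against 2: 9p + 5(1−p) = 4p + 5.
Setting these equal: −4p + 7 = 4p + 5 ⇒ −8p = -2 ⇒ p = 1/4, and the value is (-4)·(1/4) + 7 = 6.
For Column: with q = P(1), equating M's and B's payoffs gives −6q + 9 = 2q + 5 ⇒ q = 1/2.

6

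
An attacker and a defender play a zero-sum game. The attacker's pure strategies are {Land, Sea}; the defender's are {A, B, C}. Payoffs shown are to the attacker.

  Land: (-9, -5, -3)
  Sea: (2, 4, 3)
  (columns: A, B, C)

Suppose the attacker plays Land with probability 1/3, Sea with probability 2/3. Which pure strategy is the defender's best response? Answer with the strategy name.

A

If the defender plays A, the attacker's expected payoff is (1/3)·(-9) + (2/3)·2 = -5/3.
If the defender plays B, the attacker's expected payoff is (1/3)·(-5) + (2/3)·4 = 1.
If the defender plays C, the attacker's expected payoff is (1/3)·(-3) + (2/3)·3 = 1.
The defender minimizes the attacker's payoff; the smallest is -5/3, so the best response is A.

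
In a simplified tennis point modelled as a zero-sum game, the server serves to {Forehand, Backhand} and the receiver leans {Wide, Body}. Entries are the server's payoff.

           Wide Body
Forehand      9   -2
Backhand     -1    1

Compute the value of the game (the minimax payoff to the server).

Row minima: Forehand → -2, Backhand → -1; maximin = -1.
Column maxima: Wide → 9, Body → 1; minimax = 1.
-1 ≠ 1, so there is no saddle point; optimal play is mixed.
Let the server play Forehand with probability p. Expected payoff against Wide: 9p + (-1)(1−p) = 10p − 1; against Body: (-2)p + 1(1−p) = −3p + 1.
Setting these equal: 10p − 1 = −3p + 1 ⇒ 13p = 2 ⇒ p = 2/13, and the value is (10)·(2/13) − 1 = 7/13.
For the receiver: with q = P(Wide), equating Forehand's and Backhand's payoffs gives 11q − 2 = −2q + 1 ⇒ q = 3/13.

7/13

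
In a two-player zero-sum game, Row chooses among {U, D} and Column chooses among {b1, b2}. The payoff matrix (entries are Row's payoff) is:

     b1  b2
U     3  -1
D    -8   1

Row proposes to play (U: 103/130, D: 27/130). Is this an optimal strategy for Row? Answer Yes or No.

Against b1 this mix gives (103/130)·3 + (27/130)·(-8) = 93/130.
Against b2 this mix gives (103/130)·(-1) + (27/130)·1 = -38/65.
Column will play b2, holding Row to -38/65. Shifting weight toward the row that does better against b2 would raise this floor (the equalizing mix achieves -5/13 against both b2 and b1), so the proposed strategy is not optimal.

No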